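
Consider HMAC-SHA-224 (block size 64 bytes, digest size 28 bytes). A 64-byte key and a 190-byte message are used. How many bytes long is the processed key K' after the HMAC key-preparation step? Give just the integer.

Key is 64 ≤ 64 bytes, zero-padded: |K'| = 64.

64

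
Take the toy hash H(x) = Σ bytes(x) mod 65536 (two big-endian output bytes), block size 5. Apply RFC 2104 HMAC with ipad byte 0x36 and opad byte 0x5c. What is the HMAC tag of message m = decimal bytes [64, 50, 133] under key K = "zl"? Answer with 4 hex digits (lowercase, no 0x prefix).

Key "zl" = 7a 6c is 2 bytes ≤ B = 5; zero-pad to 5 bytes: K' = 7a 6c 00 00 00.
K' ⊕ ipad = 4c 5a 36 36 36.  K' ⊕ opad = 26 30 5c 5c 5c.
Inner input = (K'⊕ipad) ∥ m = 4c 5a 36 36 36 ∥ 40 32 85.
Inner hash: sum = 76+90+54+54+54+64+50+133 = 575 → 02 3f.
Outer input = (K'⊕opad) ∥ inner = 26 30 5c 5c 5c ∥ 02 3f.
Outer hash (tag): sum = 38+48+92+92+92+2+63 = 427 → 01 ab.

01ab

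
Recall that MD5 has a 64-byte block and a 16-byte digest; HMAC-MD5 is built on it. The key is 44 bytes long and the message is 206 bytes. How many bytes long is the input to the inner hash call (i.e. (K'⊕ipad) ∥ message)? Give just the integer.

Key is 44 ≤ 64 bytes, zero-padded: |K'| = 64.
Inner input = (K'⊕ipad) ∥ m → 64 + 206 = 270 bytes.

270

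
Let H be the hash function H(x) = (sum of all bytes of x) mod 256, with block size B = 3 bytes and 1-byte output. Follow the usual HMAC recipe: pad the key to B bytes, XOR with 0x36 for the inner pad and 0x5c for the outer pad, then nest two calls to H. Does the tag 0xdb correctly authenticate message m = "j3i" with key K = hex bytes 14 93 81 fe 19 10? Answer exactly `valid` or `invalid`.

Key hex bytes 14 93 81 fe 19 10 is 6 bytes > B = 3, so hash it first: H(key) = 4f, then zero-pad to 3 bytes: K' = 4f 00 00.
K' ⊕ ipad = 79 36 36; K' ⊕ opad = 13 5c 5c.
Inner hash: sum = 121+54+54+106+51+105 = 491; mod 256 = 235 → eb.
Outer hash (recomputed tag): sum = 19+92+92+235 = 438; mod 256 = 182 → b6.
Recomputed tag = b6; claimed = db → mismatch.

invalid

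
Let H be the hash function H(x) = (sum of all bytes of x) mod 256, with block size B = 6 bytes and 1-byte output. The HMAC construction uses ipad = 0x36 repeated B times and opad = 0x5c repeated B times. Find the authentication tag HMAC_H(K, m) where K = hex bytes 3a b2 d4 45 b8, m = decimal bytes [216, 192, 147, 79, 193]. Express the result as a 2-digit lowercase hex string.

Key hex bytes 3a b2 d4 45 b8 is 5 bytes ≤ B = 6; zero-pad to 6 bytes: K' = 3a b2 d4 45 b8 00.
K' ⊕ ipad = 0c 84 e2 73 8e 36.  K' ⊕ opad = 66 ee 88 19 e4 5c.
Inner input = (K'⊕ipad) ∥ m = 0c 84 e2 73 8e 36 ∥ d8 c0 93 4f c1.
Inner hash: sum = 12+132+226+115+142+54+216+192+147+79+193 = 1508; mod 256 = 228 → e4.
Outer input = (K'⊕opad) ∥ inner = 66 ee 88 19 e4 5c ∥ e4.
Outer hash (tag): sum = 102+238+136+25+228+92+228 = 1049; mod 256 = 25 → 19.

19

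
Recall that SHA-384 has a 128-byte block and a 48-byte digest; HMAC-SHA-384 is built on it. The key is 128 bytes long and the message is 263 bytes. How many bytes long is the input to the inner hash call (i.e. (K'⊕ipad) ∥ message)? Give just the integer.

Key is 128 ≤ 128 bytes, zero-padded: |K'| = 128.
Inner input = (K'⊕ipad) ∥ m → 128 + 263 = 391 bytes.

391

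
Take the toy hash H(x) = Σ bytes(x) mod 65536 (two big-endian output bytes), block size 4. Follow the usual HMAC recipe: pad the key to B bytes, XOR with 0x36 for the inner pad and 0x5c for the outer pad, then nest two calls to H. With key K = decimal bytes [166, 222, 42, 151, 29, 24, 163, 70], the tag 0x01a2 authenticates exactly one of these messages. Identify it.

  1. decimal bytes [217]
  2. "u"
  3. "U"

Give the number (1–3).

Key decimal bytes [166, 222, 42, 151, 29, 24, 163, 70] = a6 de 2a 97 1d 18 a3 46 is 8 bytes > B = 4, so hash it first: H(key) = 03 63, then zero-pad to 4 bytes: K' = 03 63 00 00.
K' ⊕ ipad = 35 55 36 36; K' ⊕ opad = 5f 3f 5c 5c.
m1: inner = H(35 55 36 36 d9) = 01 cf; tag = H(5f 3f 5c 5c 01 cf) = 0226
m2: inner = H(35 55 36 36 75) = 01 6b; tag = H(5f 3f 5c 5c 01 6b) = 01c2
m3: inner = H(35 55 36 36 55) = 01 4b; tag = H(5f 3f 5c 5c 01 4b) = 01a2 ← matches

3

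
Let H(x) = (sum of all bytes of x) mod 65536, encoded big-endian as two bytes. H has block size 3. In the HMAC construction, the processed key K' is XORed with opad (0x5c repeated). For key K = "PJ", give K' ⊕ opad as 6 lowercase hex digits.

Key "PJ" = 50 4a is 2 bytes ≤ B = 3; zero-pad to 3 bytes: K' = 50 4a 00.
XOR each byte with 0x5c: 50⊕5c=0c, 4a⊕5c=16, 00⊕5c=5c.

0c165c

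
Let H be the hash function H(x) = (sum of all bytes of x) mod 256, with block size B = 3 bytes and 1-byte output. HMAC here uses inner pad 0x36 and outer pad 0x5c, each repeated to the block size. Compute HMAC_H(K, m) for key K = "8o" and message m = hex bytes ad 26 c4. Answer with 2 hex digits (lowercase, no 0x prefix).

Key "8o" = 38 6f is 2 bytes ≤ B = 3; zero-pad to 3 bytes: K' = 38 6f 00.
K' ⊕ ipad = 0e 59 36.  K' ⊕ opad = 64 33 5c.
Inner input = (K'⊕ipad) ∥ m = 0e 59 36 ∥ ad 26 c4.
Inner hash: sum = 14+89+54+173+38+196 = 564; mod 256 = 52 → 34.
Outer input = (K'⊕opad) ∥ inner = 64 33 5c ∥ 34.
Outer hash (tag): sum = 100+51+92+52 = 295; mod 256 = 39 → 27.

27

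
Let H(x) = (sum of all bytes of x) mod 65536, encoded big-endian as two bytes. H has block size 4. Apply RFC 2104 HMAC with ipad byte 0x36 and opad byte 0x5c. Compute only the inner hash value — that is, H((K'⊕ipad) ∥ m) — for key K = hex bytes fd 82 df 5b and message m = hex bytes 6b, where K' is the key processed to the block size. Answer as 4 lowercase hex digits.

0340

Key hex bytes fd 82 df 5b is exactly B = 4 bytes: K' = fd 82 df 5b.
K' ⊕ ipad = cb b4 e9 6d.
Inner input = cb b4 e9 6d ∥ 6b.
Inner hash: sum = 203+180+233+109+107 = 832 → 03 40.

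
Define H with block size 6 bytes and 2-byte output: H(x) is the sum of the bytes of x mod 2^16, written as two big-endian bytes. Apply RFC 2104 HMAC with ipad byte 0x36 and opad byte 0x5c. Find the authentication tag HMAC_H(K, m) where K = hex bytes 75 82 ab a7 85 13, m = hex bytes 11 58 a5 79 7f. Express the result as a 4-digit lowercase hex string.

Key hex bytes 75 82 ab a7 85 13 is exactly B = 6 bytes: K' = 75 82 ab a7 85 13.
K' ⊕ ipad = 43 b4 9d 91 b3 25.  K' ⊕ opad = 29 de f7 fb d9 4f.
Inner input = (K'⊕ipad) ∥ m = 43 b4 9d 91 b3 25 ∥ 11 58 a5 79 7f.
Inner hash: sum = 67+180+157+145+179+37+17+88+165+121+127 = 1283 → 05 03.
Outer input = (K'⊕opad) ∥ inner = 29 de f7 fb d9 4f ∥ 05 03.
Outer hash (tag): sum = 41+222+247+251+217+79+5+3 = 1065 → 04 29.

0429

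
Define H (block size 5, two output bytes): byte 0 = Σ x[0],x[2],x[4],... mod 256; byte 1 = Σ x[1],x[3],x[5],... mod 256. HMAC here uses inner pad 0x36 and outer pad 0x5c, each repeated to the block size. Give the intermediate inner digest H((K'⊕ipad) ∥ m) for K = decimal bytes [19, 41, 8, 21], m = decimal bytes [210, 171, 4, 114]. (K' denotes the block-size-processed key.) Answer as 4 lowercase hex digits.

Key decimal bytes [19, 41, 8, 21] = 13 29 08 15 is 4 bytes ≤ B = 5; zero-pad to 5 bytes: K' = 13 29 08 15 00.
K' ⊕ ipad = 25 1f 3e 23 36.
Inner input = 25 1f 3e 23 36 ∥ d2 ab 04 72.
Inner hash: even-index sum = 438 mod 256 = 182; odd-index sum = 280 mod 256 = 24 → b6 18.

b618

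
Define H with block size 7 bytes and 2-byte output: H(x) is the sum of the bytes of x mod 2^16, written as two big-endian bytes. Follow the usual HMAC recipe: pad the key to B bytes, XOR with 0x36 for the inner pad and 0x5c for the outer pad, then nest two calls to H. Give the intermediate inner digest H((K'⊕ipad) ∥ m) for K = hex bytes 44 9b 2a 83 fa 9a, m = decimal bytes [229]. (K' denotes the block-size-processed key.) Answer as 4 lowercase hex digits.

Key hex bytes 44 9b 2a 83 fa 9a is 6 bytes ≤ B = 7; zero-pad to 7 bytes: K' = 44 9b 2a 83 fa 9a 00.
K' ⊕ ipad = 72 ad 1c b5 cc ac 36.
Inner input = 72 ad 1c b5 cc ac 36 ∥ e5.
Inner hash: sum = 114+173+28+181+204+172+54+229 = 1155 → 04 83.

0483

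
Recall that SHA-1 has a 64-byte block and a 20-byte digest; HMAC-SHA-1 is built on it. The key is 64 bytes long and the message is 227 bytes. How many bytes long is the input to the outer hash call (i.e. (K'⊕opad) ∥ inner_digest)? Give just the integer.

84

Key is 64 ≤ 64 bytes, zero-padded: |K'| = 64.
Outer input = (K'⊕opad) ∥ H(inner) → 64 + 20 = 84 bytes.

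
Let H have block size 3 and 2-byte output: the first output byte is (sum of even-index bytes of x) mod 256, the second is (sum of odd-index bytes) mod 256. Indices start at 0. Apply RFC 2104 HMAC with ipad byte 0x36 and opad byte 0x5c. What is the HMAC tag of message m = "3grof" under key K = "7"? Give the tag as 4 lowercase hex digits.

Key "7" = 37 is 1 byte ≤ B = 3; zero-pad to 3 bytes: K' = 37 00 00.
K' ⊕ ipad = 01 36 36.  K' ⊕ opad = 6b 5c 5c.
Inner input = (K'⊕ipad) ∥ m = 01 36 36 ∥ 33 67 72 6f 66.
Inner hash: even-index sum = 269 mod 256 = 13; odd-index sum = 321 mod 256 = 65 → 0d 41.
Outer input = (K'⊕opad) ∥ inner = 6b 5c 5c ∥ 0d 41.
Outer hash (tag): even-index sum = 264 mod 256 = 8; odd-index sum = 105 mod 256 = 105 → 08 69.

0869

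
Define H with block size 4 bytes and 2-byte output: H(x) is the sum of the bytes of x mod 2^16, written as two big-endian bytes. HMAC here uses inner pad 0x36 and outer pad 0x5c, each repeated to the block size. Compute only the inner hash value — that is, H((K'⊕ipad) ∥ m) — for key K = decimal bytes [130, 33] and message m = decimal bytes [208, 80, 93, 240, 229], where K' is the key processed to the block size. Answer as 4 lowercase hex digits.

0489

Key decimal bytes [130, 33] = 82 21 is 2 bytes ≤ B = 4; zero-pad to 4 bytes: K' = 82 21 00 00.
K' ⊕ ipad = b4 17 36 36.
Inner input = b4 17 36 36 ∥ d0 50 5d f0 e5.
Inner hash: sum = 180+23+54+54+208+80+93+240+229 = 1161 → 04 89.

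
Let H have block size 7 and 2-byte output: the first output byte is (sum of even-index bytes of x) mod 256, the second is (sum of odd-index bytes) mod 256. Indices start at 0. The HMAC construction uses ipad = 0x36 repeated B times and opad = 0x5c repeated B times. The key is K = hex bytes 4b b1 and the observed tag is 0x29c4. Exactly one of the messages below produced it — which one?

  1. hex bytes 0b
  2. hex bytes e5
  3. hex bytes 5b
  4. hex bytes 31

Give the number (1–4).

1

Key hex bytes 4b b1 is 2 bytes ≤ B = 7; zero-pad to 7 bytes: K' = 4b b1 00 00 00 00 00.
K' ⊕ ipad = 7d 87 36 36 36 36 36; K' ⊕ opad = 17 ed 5c 5c 5c 5c 5c.
m1: inner = H(7d 87 36 36 36 36 36 0b) = 1f fe; tag = H(17 ed 5c 5c 5c 5c 5c 1f fe) = 29c4 ← matches
m2: inner = H(7d 87 36 36 36 36 36 e5) = 1f d8; tag = H(17 ed 5c 5c 5c 5c 5c 1f d8) = 03c4
m3: inner = H(7d 87 36 36 36 36 36 5b) = 1f 4e; tag = H(17 ed 5c 5c 5c 5c 5c 1f 4e) = 79c4
m4: inner = H(7d 87 36 36 36 36 36 31) = 1f 24; tag = H(17 ed 5c 5c 5c 5c 5c 1f 24) = 4fc4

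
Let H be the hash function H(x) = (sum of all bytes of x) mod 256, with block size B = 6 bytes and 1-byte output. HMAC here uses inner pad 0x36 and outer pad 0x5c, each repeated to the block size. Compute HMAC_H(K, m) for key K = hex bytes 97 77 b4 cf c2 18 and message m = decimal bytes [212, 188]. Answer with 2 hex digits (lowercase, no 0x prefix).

62

Key hex bytes 97 77 b4 cf c2 18 is exactly B = 6 bytes: K' = 97 77 b4 cf c2 18.
K' ⊕ ipad = a1 41 82 f9 f4 2e.  K' ⊕ opad = cb 2b e8 93 9e 44.
Inner input = (K'⊕ipad) ∥ m = a1 41 82 f9 f4 2e ∥ d4 bc.
Inner hash: sum = 161+65+130+249+244+46+212+188 = 1295; mod 256 = 15 → 0f.
Outer input = (K'⊕opad) ∥ inner = cb 2b e8 93 9e 44 ∥ 0f.
Outer hash (tag): sum = 203+43+232+147+158+68+15 = 866; mod 256 = 98 → 62.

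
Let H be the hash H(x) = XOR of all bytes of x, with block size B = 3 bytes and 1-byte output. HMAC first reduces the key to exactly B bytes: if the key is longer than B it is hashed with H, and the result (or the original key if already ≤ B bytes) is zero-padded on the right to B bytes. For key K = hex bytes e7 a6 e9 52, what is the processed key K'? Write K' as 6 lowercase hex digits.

fa0000

|K| = 4 > B = 3, so first hash the key.
H(K): XOR e7⊕a6⊕e9⊕52 = fa.
Zero-pad H(K) = fa to 3 bytes: K' = fa 00 00.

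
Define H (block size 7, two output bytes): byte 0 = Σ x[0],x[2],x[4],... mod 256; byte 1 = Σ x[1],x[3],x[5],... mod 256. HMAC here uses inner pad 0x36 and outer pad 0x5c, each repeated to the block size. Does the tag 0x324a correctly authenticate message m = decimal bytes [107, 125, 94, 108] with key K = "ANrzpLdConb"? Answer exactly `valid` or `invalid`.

Key "ANrzpLdConb" = 41 4e 72 7a 70 4c 64 43 6f 6e 62 is 11 bytes > B = 7, so hash it first: H(key) = 58 c5, then zero-pad to 7 bytes: K' = 58 c5 00 00 00 00 00.
K' ⊕ ipad = 6e f3 36 36 36 36 36; K' ⊕ opad = 04 99 5c 5c 5c 5c 5c.
Inner hash: even-index sum = 505 mod 256 = 249; odd-index sum = 552 mod 256 = 40 → f9 28.
Outer hash (recomputed tag): even-index sum = 320 mod 256 = 64; odd-index sum = 586 mod 256 = 74 → 40 4a.
Recomputed tag = 404a; claimed = 324a → mismatch.

invalid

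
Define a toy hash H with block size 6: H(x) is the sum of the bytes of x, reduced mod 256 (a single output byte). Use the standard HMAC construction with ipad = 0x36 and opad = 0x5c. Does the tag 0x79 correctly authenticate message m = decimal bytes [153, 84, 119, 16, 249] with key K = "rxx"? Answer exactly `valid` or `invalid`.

valid

Key "rxx" = 72 78 78 is 3 bytes ≤ B = 6; zero-pad to 6 bytes: K' = 72 78 78 00 00 00.
K' ⊕ ipad = 44 4e 4e 36 36 36; K' ⊕ opad = 2e 24 24 5c 5c 5c.
Inner hash: sum = 68+78+78+54+54+54+153+84+119+16+249 = 1007; mod 256 = 239 → ef.
Outer hash (recomputed tag): sum = 46+36+36+92+92+92+239 = 633; mod 256 = 121 → 79.
Recomputed tag = 79; claimed = 79 → match.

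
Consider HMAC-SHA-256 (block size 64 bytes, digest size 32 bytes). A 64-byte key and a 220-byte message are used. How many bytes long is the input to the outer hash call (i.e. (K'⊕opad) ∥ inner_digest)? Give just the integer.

Key is 64 ≤ 64 bytes, zero-padded: |K'| = 64.
Outer input = (K'⊕opad) ∥ H(inner) → 64 + 32 = 96 bytes.

96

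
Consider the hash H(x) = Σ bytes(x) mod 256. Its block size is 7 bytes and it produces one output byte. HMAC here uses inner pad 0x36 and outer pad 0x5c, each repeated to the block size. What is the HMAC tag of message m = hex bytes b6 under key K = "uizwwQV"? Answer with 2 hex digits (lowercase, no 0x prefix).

Key "uizwwQV" = 75 69 7a 77 77 51 56 is exactly B = 7 bytes: K' = 75 69 7a 77 77 51 56.
K' ⊕ ipad = 43 5f 4c 41 41 67 60.  K' ⊕ opad = 29 35 26 2b 2b 0d 0a.
Inner input = (K'⊕ipad) ∥ m = 43 5f 4c 41 41 67 60 ∥ b6.
Inner hash: sum = 67+95+76+65+65+103+96+182 = 749; mod 256 = 237 → ed.
Outer input = (K'⊕opad) ∥ inner = 29 35 26 2b 2b 0d 0a ∥ ed.
Outer hash (tag): sum = 41+53+38+43+43+13+10+237 = 478; mod 256 = 222 → de.

de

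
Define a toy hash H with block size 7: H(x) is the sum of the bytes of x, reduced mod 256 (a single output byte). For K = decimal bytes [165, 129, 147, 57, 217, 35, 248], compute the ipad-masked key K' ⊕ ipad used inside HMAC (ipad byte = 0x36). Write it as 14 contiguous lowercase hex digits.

Key decimal bytes [165, 129, 147, 57, 217, 35, 248] = a5 81 93 39 d9 23 f8 is exactly B = 7 bytes: K' = a5 81 93 39 d9 23 f8.
XOR each byte with 0x36: a5⊕36=93, 81⊕36=b7, 93⊕36=a5, 39⊕36=0f, d9⊕36=ef, 23⊕36=15, f8⊕36=ce.

93b7a50fef15ce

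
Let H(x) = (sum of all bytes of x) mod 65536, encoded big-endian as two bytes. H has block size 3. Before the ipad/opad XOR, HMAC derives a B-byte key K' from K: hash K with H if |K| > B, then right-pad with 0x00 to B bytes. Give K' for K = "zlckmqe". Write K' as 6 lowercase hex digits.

|K| = 7 > B = 3, so first hash the key.
H(K): sum = 122+108+99+107+109+113+101 = 759 → 02 f7.
Zero-pad H(K) = 02 f7 to 3 bytes: K' = 02 f7 00.

02f700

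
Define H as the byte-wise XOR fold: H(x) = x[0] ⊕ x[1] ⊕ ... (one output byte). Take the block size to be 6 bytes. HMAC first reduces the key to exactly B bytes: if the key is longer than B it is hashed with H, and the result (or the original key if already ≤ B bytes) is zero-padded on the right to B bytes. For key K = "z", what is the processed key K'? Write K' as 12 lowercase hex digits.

Key "z" = 7a is 1 byte ≤ B = 6; zero-pad to 6 bytes: K' = 7a 00 00 00 00 00.

7a0000000000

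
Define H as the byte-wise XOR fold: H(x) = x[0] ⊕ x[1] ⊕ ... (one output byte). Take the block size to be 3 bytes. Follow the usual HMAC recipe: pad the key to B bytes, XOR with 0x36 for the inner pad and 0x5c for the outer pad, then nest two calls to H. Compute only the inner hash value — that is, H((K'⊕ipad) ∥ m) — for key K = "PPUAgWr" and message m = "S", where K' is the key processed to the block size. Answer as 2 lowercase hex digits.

33

Key "PPUAgWr" = 50 50 55 41 67 57 72 is 7 bytes > B = 3, so hash it first: H(key) = 56, then zero-pad to 3 bytes: K' = 56 00 00.
K' ⊕ ipad = 60 36 36.
Inner input = 60 36 36 ∥ 53.
Inner hash: XOR 60⊕36⊕36⊕53 = 33.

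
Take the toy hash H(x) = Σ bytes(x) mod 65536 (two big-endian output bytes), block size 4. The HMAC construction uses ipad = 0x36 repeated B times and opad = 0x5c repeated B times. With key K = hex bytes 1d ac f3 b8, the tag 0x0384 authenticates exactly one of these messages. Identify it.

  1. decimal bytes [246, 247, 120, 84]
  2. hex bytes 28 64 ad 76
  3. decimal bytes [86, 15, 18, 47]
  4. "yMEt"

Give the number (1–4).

3

Key hex bytes 1d ac f3 b8 is exactly B = 4 bytes: K' = 1d ac f3 b8.
K' ⊕ ipad = 2b 9a c5 8e; K' ⊕ opad = 41 f0 af e4.
m1: inner = H(2b 9a c5 8e f6 f7 78 54) = 04 d1; tag = H(41 f0 af e4 04 d1) = 0399
m2: inner = H(2b 9a c5 8e 28 64 ad 76) = 03 c7; tag = H(41 f0 af e4 03 c7) = 038e
m3: inner = H(2b 9a c5 8e 56 0f 12 2f) = 02 be; tag = H(41 f0 af e4 02 be) = 0384 ← matches
m4: inner = H(2b 9a c5 8e 79 4d 45 74) = 03 97; tag = H(41 f0 af e4 03 97) = 035e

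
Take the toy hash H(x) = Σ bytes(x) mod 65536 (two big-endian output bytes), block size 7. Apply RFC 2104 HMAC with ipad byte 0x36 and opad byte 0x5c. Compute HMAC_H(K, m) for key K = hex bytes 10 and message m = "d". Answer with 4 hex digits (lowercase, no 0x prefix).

0343

Key hex bytes 10 is 1 byte ≤ B = 7; zero-pad to 7 bytes: K' = 10 00 00 00 00 00 00.
K' ⊕ ipad = 26 36 36 36 36 36 36.  K' ⊕ opad = 4c 5c 5c 5c 5c 5c 5c.
Inner input = (K'⊕ipad) ∥ m = 26 36 36 36 36 36 36 ∥ 64.
Inner hash: sum = 38+54+54+54+54+54+54+100 = 462 → 01 ce.
Outer input = (K'⊕opad) ∥ inner = 4c 5c 5c 5c 5c 5c 5c ∥ 01 ce.
Outer hash (tag): sum = 76+92+92+92+92+92+92+1+206 = 835 → 03 43.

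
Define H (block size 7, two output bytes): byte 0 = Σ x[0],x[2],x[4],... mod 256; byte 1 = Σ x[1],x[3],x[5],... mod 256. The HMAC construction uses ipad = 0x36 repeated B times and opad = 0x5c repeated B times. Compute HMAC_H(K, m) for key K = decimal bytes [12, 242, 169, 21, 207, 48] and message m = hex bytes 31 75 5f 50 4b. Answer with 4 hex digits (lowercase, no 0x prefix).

Key decimal bytes [12, 242, 169, 21, 207, 48] = 0c f2 a9 15 cf 30 is 6 bytes ≤ B = 7; zero-pad to 7 bytes: K' = 0c f2 a9 15 cf 30 00.
K' ⊕ ipad = 3a c4 9f 23 f9 06 36.  K' ⊕ opad = 50 ae f5 49 93 6c 5c.
Inner input = (K'⊕ipad) ∥ m = 3a c4 9f 23 f9 06 36 ∥ 31 75 5f 50 4b.
Inner hash: even-index sum = 717 mod 256 = 205; odd-index sum = 456 mod 256 = 200 → cd c8.
Outer input = (K'⊕opad) ∥ inner = 50 ae f5 49 93 6c 5c ∥ cd c8.
Outer hash (tag): even-index sum = 764 mod 256 = 252; odd-index sum = 560 mod 256 = 48 → fc 30.

fc30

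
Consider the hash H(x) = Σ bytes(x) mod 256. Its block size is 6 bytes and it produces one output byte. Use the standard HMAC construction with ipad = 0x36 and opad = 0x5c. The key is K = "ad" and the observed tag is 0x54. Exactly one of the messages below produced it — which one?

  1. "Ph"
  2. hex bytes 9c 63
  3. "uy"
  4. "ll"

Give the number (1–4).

Key "ad" = 61 64 is 2 bytes ≤ B = 6; zero-pad to 6 bytes: K' = 61 64 00 00 00 00.
K' ⊕ ipad = 57 52 36 36 36 36; K' ⊕ opad = 3d 38 5c 5c 5c 5c.
m1: inner = H(57 52 36 36 36 36 50 68) = 39; tag = H(3d 38 5c 5c 5c 5c 39) = 1e
m2: inner = H(57 52 36 36 36 36 9c 63) = 80; tag = H(3d 38 5c 5c 5c 5c 80) = 65
m3: inner = H(57 52 36 36 36 36 75 79) = 6f; tag = H(3d 38 5c 5c 5c 5c 6f) = 54 ← matches
m4: inner = H(57 52 36 36 36 36 6c 6c) = 59; tag = H(3d 38 5c 5c 5c 5c 59) = 3e

3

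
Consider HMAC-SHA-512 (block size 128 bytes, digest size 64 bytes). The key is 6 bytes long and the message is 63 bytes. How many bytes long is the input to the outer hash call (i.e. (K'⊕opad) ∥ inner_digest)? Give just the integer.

192

Key is 6 ≤ 128 bytes, zero-padded: |K'| = 128.
Outer input = (K'⊕opad) ∥ H(inner) → 128 + 64 = 192 bytes.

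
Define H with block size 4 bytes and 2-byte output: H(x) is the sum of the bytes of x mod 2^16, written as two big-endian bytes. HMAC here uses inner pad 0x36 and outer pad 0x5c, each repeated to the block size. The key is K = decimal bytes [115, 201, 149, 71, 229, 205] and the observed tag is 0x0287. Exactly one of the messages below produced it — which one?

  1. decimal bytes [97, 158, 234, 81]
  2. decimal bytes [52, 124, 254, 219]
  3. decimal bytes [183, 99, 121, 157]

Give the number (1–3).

Key decimal bytes [115, 201, 149, 71, 229, 205] = 73 c9 95 47 e5 cd is 6 bytes > B = 4, so hash it first: H(key) = 03 ca, then zero-pad to 4 bytes: K' = 03 ca 00 00.
K' ⊕ ipad = 35 fc 36 36; K' ⊕ opad = 5f 96 5c 5c.
m1: inner = H(35 fc 36 36 61 9e ea 51) = 03 d7; tag = H(5f 96 5c 5c 03 d7) = 0287 ← matches
m2: inner = H(35 fc 36 36 34 7c fe db) = 04 26; tag = H(5f 96 5c 5c 04 26) = 01d7
m3: inner = H(35 fc 36 36 b7 63 79 9d) = 03 cd; tag = H(5f 96 5c 5c 03 cd) = 027d

1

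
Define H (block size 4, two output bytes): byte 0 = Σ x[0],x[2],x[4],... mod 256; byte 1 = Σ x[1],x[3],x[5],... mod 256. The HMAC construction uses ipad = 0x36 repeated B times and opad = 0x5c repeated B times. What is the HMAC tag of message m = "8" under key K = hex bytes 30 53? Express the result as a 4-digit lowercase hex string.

Key hex bytes 30 53 is 2 bytes ≤ B = 4; zero-pad to 4 bytes: K' = 30 53 00 00.
K' ⊕ ipad = 06 65 36 36.  K' ⊕ opad = 6c 0f 5c 5c.
Inner input = (K'⊕ipad) ∥ m = 06 65 36 36 ∥ 38.
Inner hash: even-index sum = 116 mod 256 = 116; odd-index sum = 155 mod 256 = 155 → 74 9b.
Outer input = (K'⊕opad) ∥ inner = 6c 0f 5c 5c ∥ 74 9b.
Outer hash (tag): even-index sum = 316 mod 256 = 60; odd-index sum = 262 mod 256 = 6 → 3c 06.

3c06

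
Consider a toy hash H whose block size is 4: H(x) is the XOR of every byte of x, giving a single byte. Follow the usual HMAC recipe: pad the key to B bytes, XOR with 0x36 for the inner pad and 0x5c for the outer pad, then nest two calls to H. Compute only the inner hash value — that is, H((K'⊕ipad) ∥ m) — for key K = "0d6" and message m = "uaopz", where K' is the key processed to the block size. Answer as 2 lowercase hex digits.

Key "0d6" = 30 64 36 is 3 bytes ≤ B = 4; zero-pad to 4 bytes: K' = 30 64 36 00.
K' ⊕ ipad = 06 52 00 36.
Inner input = 06 52 00 36 ∥ 75 61 6f 70 7a.
Inner hash: XOR 06⊕52⊕00⊕36⊕75⊕61⊕6f⊕70⊕7a = 13.

13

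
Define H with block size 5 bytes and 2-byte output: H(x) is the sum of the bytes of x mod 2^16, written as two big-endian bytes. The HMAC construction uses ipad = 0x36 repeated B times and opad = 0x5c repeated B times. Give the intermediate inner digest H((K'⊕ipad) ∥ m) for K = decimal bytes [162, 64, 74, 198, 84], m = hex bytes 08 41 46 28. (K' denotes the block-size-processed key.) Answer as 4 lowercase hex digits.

Key decimal bytes [162, 64, 74, 198, 84] = a2 40 4a c6 54 is exactly B = 5 bytes: K' = a2 40 4a c6 54.
K' ⊕ ipad = 94 76 7c f0 62.
Inner input = 94 76 7c f0 62 ∥ 08 41 46 28.
Inner hash: sum = 148+118+124+240+98+8+65+70+40 = 911 → 03 8f.

038f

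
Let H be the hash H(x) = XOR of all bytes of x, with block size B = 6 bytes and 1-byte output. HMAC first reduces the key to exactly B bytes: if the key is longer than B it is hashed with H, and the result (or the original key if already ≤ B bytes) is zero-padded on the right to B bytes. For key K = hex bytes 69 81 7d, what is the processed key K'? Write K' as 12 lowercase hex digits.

69817d000000

Key hex bytes 69 81 7d is 3 bytes ≤ B = 6; zero-pad to 6 bytes: K' = 69 81 7d 00 00 00.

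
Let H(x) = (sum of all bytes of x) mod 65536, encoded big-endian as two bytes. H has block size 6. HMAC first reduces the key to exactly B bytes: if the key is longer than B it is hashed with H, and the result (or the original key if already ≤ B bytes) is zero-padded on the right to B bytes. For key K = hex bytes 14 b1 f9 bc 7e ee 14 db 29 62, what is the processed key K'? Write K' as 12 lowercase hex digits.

|K| = 10 > B = 6, so first hash the key.
H(K): sum = 20+177+249+188+126+238+20+219+41+98 = 1376 → 05 60.
Zero-pad H(K) = 05 60 to 6 bytes: K' = 05 60 00 00 00 00.

056000000000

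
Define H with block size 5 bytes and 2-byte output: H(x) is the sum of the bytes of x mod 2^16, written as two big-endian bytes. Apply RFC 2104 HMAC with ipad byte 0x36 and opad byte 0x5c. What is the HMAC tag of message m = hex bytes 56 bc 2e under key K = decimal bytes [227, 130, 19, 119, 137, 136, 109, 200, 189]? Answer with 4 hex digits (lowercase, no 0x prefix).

02f4

Key decimal bytes [227, 130, 19, 119, 137, 136, 109, 200, 189] = e3 82 13 77 89 88 6d c8 bd is 9 bytes > B = 5, so hash it first: H(key) = 04 f2, then zero-pad to 5 bytes: K' = 04 f2 00 00 00.
K' ⊕ ipad = 32 c4 36 36 36.  K' ⊕ opad = 58 ae 5c 5c 5c.
Inner input = (K'⊕ipad) ∥ m = 32 c4 36 36 36 ∥ 56 bc 2e.
Inner hash: sum = 50+196+54+54+54+86+188+46 = 728 → 02 d8.
Outer input = (K'⊕opad) ∥ inner = 58 ae 5c 5c 5c ∥ 02 d8.
Outer hash (tag): sum = 88+174+92+92+92+2+216 = 756 → 02 f4.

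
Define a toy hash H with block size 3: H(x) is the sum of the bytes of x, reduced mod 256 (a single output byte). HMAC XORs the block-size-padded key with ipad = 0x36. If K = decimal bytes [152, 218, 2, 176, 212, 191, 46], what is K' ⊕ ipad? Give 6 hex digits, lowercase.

Key decimal bytes [152, 218, 2, 176, 212, 191, 46] = 98 da 02 b0 d4 bf 2e is 7 bytes > B = 3, so hash it first: H(key) = e5, then zero-pad to 3 bytes: K' = e5 00 00.
XOR each byte with 0x36: e5⊕36=d3, 00⊕36=36, 00⊕36=36.

d33636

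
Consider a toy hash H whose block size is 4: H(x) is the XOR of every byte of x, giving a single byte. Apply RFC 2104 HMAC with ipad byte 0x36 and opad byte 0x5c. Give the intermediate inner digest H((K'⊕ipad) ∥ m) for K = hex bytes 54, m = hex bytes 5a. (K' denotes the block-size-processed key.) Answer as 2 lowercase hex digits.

Key hex bytes 54 is 1 byte ≤ B = 4; zero-pad to 4 bytes: K' = 54 00 00 00.
K' ⊕ ipad = 62 36 36 36.
Inner input = 62 36 36 36 ∥ 5a.
Inner hash: XOR 62⊕36⊕36⊕36⊕5a = 0e.

0e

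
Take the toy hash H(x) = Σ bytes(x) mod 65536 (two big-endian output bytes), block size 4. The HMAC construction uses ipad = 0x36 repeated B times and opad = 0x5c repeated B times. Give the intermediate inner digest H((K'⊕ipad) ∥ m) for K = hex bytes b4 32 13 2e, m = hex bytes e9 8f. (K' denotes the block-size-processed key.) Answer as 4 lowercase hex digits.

Key hex bytes b4 32 13 2e is exactly B = 4 bytes: K' = b4 32 13 2e.
K' ⊕ ipad = 82 04 25 18.
Inner input = 82 04 25 18 ∥ e9 8f.
Inner hash: sum = 130+4+37+24+233+143 = 571 → 02 3b.

023b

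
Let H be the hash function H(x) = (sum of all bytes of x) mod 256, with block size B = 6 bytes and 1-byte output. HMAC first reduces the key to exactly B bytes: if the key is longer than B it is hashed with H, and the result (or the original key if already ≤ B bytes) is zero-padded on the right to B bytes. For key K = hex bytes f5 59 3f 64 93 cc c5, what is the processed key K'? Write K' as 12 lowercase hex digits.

150000000000

|K| = 7 > B = 6, so first hash the key.
H(K): sum = 245+89+63+100+147+204+197 = 1045; mod 256 = 21 → 15.
Zero-pad H(K) = 15 to 6 bytes: K' = 15 00 00 00 00 00.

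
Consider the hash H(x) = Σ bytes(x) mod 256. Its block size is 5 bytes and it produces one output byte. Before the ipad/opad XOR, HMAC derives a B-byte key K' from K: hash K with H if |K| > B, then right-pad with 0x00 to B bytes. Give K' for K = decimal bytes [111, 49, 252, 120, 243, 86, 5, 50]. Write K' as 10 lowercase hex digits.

9400000000

|K| = 8 > B = 5, so first hash the key.
H(K): sum = 111+49+252+120+243+86+5+50 = 916; mod 256 = 148 → 94.
Zero-pad H(K) = 94 to 5 bytes: K' = 94 00 00 00 00.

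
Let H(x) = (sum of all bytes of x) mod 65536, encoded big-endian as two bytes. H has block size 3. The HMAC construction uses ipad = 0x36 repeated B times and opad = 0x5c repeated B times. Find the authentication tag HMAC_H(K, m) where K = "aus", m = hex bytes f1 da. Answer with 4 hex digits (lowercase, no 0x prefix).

Key "aus" = 61 75 73 is exactly B = 3 bytes: K' = 61 75 73.
K' ⊕ ipad = 57 43 45.  K' ⊕ opad = 3d 29 2f.
Inner input = (K'⊕ipad) ∥ m = 57 43 45 ∥ f1 da.
Inner hash: sum = 87+67+69+241+218 = 682 → 02 aa.
Outer input = (K'⊕opad) ∥ inner = 3d 29 2f ∥ 02 aa.
Outer hash (tag): sum = 61+41+47+2+170 = 321 → 01 41.

0141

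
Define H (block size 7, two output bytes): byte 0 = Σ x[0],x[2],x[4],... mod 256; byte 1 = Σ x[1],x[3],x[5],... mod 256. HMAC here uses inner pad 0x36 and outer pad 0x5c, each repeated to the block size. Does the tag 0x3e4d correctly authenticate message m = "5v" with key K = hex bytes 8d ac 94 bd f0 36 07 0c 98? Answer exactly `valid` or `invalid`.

valid

Key hex bytes 8d ac 94 bd f0 36 07 0c 98 is 9 bytes > B = 7, so hash it first: H(key) = b0 ab, then zero-pad to 7 bytes: K' = b0 ab 00 00 00 00 00.
K' ⊕ ipad = 86 9d 36 36 36 36 36; K' ⊕ opad = ec f7 5c 5c 5c 5c 5c.
Inner hash: even-index sum = 414 mod 256 = 158; odd-index sum = 318 mod 256 = 62 → 9e 3e.
Outer hash (recomputed tag): even-index sum = 574 mod 256 = 62; odd-index sum = 589 mod 256 = 77 → 3e 4d.
Recomputed tag = 3e4d; claimed = 3e4d → match.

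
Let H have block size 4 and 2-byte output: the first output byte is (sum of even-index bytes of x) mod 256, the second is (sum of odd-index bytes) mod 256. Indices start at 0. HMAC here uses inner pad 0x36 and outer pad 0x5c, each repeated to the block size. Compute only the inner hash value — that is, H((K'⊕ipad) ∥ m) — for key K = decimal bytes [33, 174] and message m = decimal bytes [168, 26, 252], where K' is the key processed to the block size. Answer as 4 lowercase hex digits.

f1e8

Key decimal bytes [33, 174] = 21 ae is 2 bytes ≤ B = 4; zero-pad to 4 bytes: K' = 21 ae 00 00.
K' ⊕ ipad = 17 98 36 36.
Inner input = 17 98 36 36 ∥ a8 1a fc.
Inner hash: even-index sum = 497 mod 256 = 241; odd-index sum = 232 mod 256 = 232 → f1 e8.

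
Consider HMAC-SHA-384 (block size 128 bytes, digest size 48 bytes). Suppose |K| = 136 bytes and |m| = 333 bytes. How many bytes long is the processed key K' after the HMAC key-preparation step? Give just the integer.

128

Key is 136 > 128 bytes, so it is hashed to 48 bytes then zero-padded to 128: |K'| = 128.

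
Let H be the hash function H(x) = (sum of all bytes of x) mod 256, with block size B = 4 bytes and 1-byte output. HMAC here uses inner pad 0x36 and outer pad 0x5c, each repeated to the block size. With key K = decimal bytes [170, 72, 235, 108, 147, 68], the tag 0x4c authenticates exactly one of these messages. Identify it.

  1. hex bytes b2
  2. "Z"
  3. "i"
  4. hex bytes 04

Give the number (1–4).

Key decimal bytes [170, 72, 235, 108, 147, 68] = aa 48 eb 6c 93 44 is 6 bytes > B = 4, so hash it first: H(key) = 20, then zero-pad to 4 bytes: K' = 20 00 00 00.
K' ⊕ ipad = 16 36 36 36; K' ⊕ opad = 7c 5c 5c 5c.
m1: inner = H(16 36 36 36 b2) = 6a; tag = H(7c 5c 5c 5c 6a) = fa
m2: inner = H(16 36 36 36 5a) = 12; tag = H(7c 5c 5c 5c 12) = a2
m3: inner = H(16 36 36 36 69) = 21; tag = H(7c 5c 5c 5c 21) = b1
m4: inner = H(16 36 36 36 04) = bc; tag = H(7c 5c 5c 5c bc) = 4c ← matches

4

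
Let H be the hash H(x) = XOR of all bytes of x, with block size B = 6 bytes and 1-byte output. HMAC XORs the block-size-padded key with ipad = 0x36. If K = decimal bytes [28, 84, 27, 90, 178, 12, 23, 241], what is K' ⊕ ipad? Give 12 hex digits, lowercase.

673636363636

Key decimal bytes [28, 84, 27, 90, 178, 12, 23, 241] = 1c 54 1b 5a b2 0c 17 f1 is 8 bytes > B = 6, so hash it first: H(key) = 51, then zero-pad to 6 bytes: K' = 51 00 00 00 00 00.
XOR each byte with 0x36: 51⊕36=67, 00⊕36=36, 00⊕36=36, 00⊕36=36, 00⊕36=36, 00⊕36=36.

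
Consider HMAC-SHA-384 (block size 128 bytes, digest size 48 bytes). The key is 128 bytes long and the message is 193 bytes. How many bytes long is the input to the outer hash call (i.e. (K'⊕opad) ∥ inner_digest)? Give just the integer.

Key is 128 ≤ 128 bytes, zero-padded: |K'| = 128.
Outer input = (K'⊕opad) ∥ H(inner) → 128 + 48 = 176 bytes.

176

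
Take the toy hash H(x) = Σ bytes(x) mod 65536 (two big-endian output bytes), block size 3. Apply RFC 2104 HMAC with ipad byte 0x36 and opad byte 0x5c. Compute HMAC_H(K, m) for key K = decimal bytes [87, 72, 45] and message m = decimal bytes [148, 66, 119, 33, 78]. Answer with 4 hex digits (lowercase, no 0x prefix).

Key decimal bytes [87, 72, 45] = 57 48 2d is exactly B = 3 bytes: K' = 57 48 2d.
K' ⊕ ipad = 61 7e 1b.  K' ⊕ opad = 0b 14 71.
Inner input = (K'⊕ipad) ∥ m = 61 7e 1b ∥ 94 42 77 21 4e.
Inner hash: sum = 97+126+27+148+66+119+33+78 = 694 → 02 b6.
Outer input = (K'⊕opad) ∥ inner = 0b 14 71 ∥ 02 b6.
Outer hash (tag): sum = 11+20+113+2+182 = 328 → 01 48.

0148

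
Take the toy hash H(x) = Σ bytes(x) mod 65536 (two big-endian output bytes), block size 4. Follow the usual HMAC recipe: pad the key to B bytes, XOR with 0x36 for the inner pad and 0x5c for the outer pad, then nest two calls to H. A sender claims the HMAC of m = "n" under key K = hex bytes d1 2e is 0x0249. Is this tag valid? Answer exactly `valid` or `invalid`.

Key hex bytes d1 2e is 2 bytes ≤ B = 4; zero-pad to 4 bytes: K' = d1 2e 00 00.
K' ⊕ ipad = e7 18 36 36; K' ⊕ opad = 8d 72 5c 5c.
Inner hash: sum = 231+24+54+54+110 = 473 → 01 d9.
Outer hash (recomputed tag): sum = 141+114+92+92+1+217 = 657 → 02 91.
Recomputed tag = 0291; claimed = 0249 → mismatch.

invalid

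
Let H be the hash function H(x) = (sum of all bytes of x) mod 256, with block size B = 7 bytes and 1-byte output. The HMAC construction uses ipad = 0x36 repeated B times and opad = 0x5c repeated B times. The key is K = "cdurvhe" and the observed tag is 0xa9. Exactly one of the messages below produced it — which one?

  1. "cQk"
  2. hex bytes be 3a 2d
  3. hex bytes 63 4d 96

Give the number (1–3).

2

Key "cdurvhe" = 63 64 75 72 76 68 65 is exactly B = 7 bytes: K' = 63 64 75 72 76 68 65.
K' ⊕ ipad = 55 52 43 44 40 5e 53; K' ⊕ opad = 3f 38 29 2e 2a 34 39.
m1: inner = H(55 52 43 44 40 5e 53 63 51 6b) = 3e; tag = H(3f 38 29 2e 2a 34 39 3e) = a3
m2: inner = H(55 52 43 44 40 5e 53 be 3a 2d) = 44; tag = H(3f 38 29 2e 2a 34 39 44) = a9 ← matches
m3: inner = H(55 52 43 44 40 5e 53 63 4d 96) = 65; tag = H(3f 38 29 2e 2a 34 39 65) = ca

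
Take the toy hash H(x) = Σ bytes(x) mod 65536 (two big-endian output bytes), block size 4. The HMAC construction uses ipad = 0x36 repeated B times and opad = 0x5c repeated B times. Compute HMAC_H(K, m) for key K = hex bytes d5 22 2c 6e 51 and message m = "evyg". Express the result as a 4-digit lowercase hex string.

Key hex bytes d5 22 2c 6e 51 is 5 bytes > B = 4, so hash it first: H(key) = 01 e2, then zero-pad to 4 bytes: K' = 01 e2 00 00.
K' ⊕ ipad = 37 d4 36 36.  K' ⊕ opad = 5d be 5c 5c.
Inner input = (K'⊕ipad) ∥ m = 37 d4 36 36 ∥ 65 76 79 67.
Inner hash: sum = 55+212+54+54+101+118+121+103 = 818 → 03 32.
Outer input = (K'⊕opad) ∥ inner = 5d be 5c 5c ∥ 03 32.
Outer hash (tag): sum = 93+190+92+92+3+50 = 520 → 02 08.

0208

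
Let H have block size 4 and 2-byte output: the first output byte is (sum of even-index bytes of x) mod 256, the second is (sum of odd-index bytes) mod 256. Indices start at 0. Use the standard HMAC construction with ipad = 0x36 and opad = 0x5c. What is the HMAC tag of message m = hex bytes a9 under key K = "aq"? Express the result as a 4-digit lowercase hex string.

cf06

Key "aq" = 61 71 is 2 bytes ≤ B = 4; zero-pad to 4 bytes: K' = 61 71 00 00.
K' ⊕ ipad = 57 47 36 36.  K' ⊕ opad = 3d 2d 5c 5c.
Inner input = (K'⊕ipad) ∥ m = 57 47 36 36 ∥ a9.
Inner hash: even-index sum = 310 mod 256 = 54; odd-index sum = 125 mod 256 = 125 → 36 7d.
Outer input = (K'⊕opad) ∥ inner = 3d 2d 5c 5c ∥ 36 7d.
Outer hash (tag): even-index sum = 207 mod 256 = 207; odd-index sum = 262 mod 256 = 6 → cf 06.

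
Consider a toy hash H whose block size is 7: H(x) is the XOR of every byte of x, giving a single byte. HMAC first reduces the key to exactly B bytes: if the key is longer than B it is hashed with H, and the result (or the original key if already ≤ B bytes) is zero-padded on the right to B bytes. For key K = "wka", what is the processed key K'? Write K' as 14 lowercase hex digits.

Key "wka" = 77 6b 61 is 3 bytes ≤ B = 7; zero-pad to 7 bytes: K' = 77 6b 61 00 00 00 00.

776b6100000000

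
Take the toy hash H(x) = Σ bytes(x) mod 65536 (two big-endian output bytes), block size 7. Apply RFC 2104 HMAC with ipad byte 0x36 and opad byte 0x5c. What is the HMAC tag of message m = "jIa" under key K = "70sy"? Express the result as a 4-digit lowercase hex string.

0292

Key "70sy" = 37 30 73 79 is 4 bytes ≤ B = 7; zero-pad to 7 bytes: K' = 37 30 73 79 00 00 00.
K' ⊕ ipad = 01 06 45 4f 36 36 36.  K' ⊕ opad = 6b 6c 2f 25 5c 5c 5c.
Inner input = (K'⊕ipad) ∥ m = 01 06 45 4f 36 36 36 ∥ 6a 49 61.
Inner hash: sum = 1+6+69+79+54+54+54+106+73+97 = 593 → 02 51.
Outer input = (K'⊕opad) ∥ inner = 6b 6c 2f 25 5c 5c 5c ∥ 02 51.
Outer hash (tag): sum = 107+108+47+37+92+92+92+2+81 = 658 → 02 92.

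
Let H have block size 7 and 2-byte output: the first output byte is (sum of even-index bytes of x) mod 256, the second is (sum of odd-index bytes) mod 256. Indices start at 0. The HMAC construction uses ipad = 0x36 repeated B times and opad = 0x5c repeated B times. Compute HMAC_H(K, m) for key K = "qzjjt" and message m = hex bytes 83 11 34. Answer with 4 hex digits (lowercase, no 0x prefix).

Key "qzjjt" = 71 7a 6a 6a 74 is 5 bytes ≤ B = 7; zero-pad to 7 bytes: K' = 71 7a 6a 6a 74 00 00.
K' ⊕ ipad = 47 4c 5c 5c 42 36 36.  K' ⊕ opad = 2d 26 36 36 28 5c 5c.
Inner input = (K'⊕ipad) ∥ m = 47 4c 5c 5c 42 36 36 ∥ 83 11 34.
Inner hash: even-index sum = 300 mod 256 = 44; odd-index sum = 405 mod 256 = 149 → 2c 95.
Outer input = (K'⊕opad) ∥ inner = 2d 26 36 36 28 5c 5c ∥ 2c 95.
Outer hash (tag): even-index sum = 380 mod 256 = 124; odd-index sum = 228 mod 256 = 228 → 7c e4.

7ce4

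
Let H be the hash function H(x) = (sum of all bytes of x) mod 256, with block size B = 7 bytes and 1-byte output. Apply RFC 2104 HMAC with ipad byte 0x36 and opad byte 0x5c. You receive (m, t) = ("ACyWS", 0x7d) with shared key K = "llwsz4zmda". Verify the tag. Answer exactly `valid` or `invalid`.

valid

Key "llwsz4zmda" = 6c 6c 77 73 7a 34 7a 6d 64 61 is 10 bytes > B = 7, so hash it first: H(key) = 1c, then zero-pad to 7 bytes: K' = 1c 00 00 00 00 00 00.
K' ⊕ ipad = 2a 36 36 36 36 36 36; K' ⊕ opad = 40 5c 5c 5c 5c 5c 5c.
Inner hash: sum = 42+54+54+54+54+54+54+65+67+121+87+83 = 789; mod 256 = 21 → 15.
Outer hash (recomputed tag): sum = 64+92+92+92+92+92+92+21 = 637; mod 256 = 125 → 7d.
Recomputed tag = 7d; claimed = 7d → match.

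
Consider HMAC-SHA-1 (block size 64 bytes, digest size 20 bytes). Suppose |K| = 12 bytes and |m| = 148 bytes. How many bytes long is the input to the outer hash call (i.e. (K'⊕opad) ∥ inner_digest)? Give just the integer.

84

Key is 12 ≤ 64 bytes, zero-padded: |K'| = 64.
Outer input = (K'⊕opad) ∥ H(inner) → 64 + 20 = 84 bytes.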